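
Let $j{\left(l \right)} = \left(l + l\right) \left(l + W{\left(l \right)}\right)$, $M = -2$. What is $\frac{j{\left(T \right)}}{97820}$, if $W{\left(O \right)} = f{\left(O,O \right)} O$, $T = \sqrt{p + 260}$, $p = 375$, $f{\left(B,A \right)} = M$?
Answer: $- \frac{127}{9782} \approx -0.012983$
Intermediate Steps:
$f{\left(B,A \right)} = -2$
$T = \sqrt{635}$ ($T = \sqrt{375 + 260} = \sqrt{635} \approx 25.199$)
$W{\left(O \right)} = - 2 O$
$j{\left(l \right)} = - 2 l^{2}$ ($j{\left(l \right)} = \left(l + l\right) \left(l - 2 l\right) = 2 l \left(- l\right) = - 2 l^{2}$)
$\frac{j{\left(T \right)}}{97820} = \frac{\left(-2\right) \left(\sqrt{635}\right)^{2}}{97820} = \left(-2\right) 635 \cdot \frac{1}{97820} = \left(-1270\right) \frac{1}{97820} = - \frac{127}{9782}$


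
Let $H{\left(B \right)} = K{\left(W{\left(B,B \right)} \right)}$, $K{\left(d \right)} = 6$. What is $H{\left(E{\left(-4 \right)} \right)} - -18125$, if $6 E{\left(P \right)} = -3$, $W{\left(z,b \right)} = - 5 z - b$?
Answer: $18131$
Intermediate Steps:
$W{\left(z,b \right)} = - b - 5 z$
$E{\left(P \right)} = - \frac{1}{2}$ ($E{\left(P \right)} = \frac{1}{6} \left(-3\right) = - \frac{1}{2}$)
$H{\left(B \right)} = 6$
$H{\left(E{\left(-4 \right)} \right)} - -18125 = 6 - -18125 = 6 + 18125 = 18131$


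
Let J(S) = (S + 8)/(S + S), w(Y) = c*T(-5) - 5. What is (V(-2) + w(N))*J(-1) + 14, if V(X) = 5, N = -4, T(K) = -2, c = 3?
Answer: 35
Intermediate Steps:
w(Y) = -11 (w(Y) = 3*(-2) - 5 = -6 - 5 = -11)
J(S) = (8 + S)/(2*S) (J(S) = (8 + S)/((2*S)) = (8 + S)*(1/(2*S)) = (8 + S)/(2*S))
(V(-2) + w(N))*J(-1) + 14 = (5 - 11)*((½)*(8 - 1)/(-1)) + 14 = -3*(-1)*7 + 14 = -6*(-7/2) + 14 = 21 + 14 = 35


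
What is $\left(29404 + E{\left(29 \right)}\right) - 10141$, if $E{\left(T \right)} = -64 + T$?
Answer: $19228$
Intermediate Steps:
$\left(29404 + E{\left(29 \right)}\right) - 10141 = \left(29404 + \left(-64 + 29\right)\right) - 10141 = \left(29404 - 35\right) - 10141 = 29369 - 10141 = 19228$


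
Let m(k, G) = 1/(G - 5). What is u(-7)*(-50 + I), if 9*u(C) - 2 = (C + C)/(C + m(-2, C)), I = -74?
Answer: -41912/765 ≈ -54.787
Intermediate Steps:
m(k, G) = 1/(-5 + G)
u(C) = 2/9 + 2*C/(9*(C + 1/(-5 + C))) (u(C) = 2/9 + ((C + C)/(C + 1/(-5 + C)))/9 = 2/9 + ((2*C)/(C + 1/(-5 + C)))/9 = 2/9 + (2*C/(C + 1/(-5 + C)))/9 = 2/9 + 2*C/(9*(C + 1/(-5 + C))))
u(-7)*(-50 + I) = (2*(1 + 2*(-7)*(-5 - 7))/(9*(1 - 7*(-5 - 7))))*(-50 - 74) = (2*(1 + 2*(-7)*(-12))/(9*(1 - 7*(-12))))*(-124) = (2*(1 + 168)/(9*(1 + 84)))*(-124) = ((2/9)*169/85)*(-124) = ((2/9)*(1/85)*169)*(-124) = (338/765)*(-124) = -41912/765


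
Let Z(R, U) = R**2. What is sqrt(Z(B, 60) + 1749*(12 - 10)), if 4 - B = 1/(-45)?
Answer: sqrt(7116211)/45 ≈ 59.281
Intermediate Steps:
B = 181/45 (B = 4 - 1/(-45) = 4 - 1*(-1/45) = 4 + 1/45 = 181/45 ≈ 4.0222)
sqrt(Z(B, 60) + 1749*(12 - 10)) = sqrt((181/45)**2 + 1749*(12 - 10)) = sqrt(32761/2025 + 1749*2) = sqrt(32761/2025 + 3498) = sqrt(7116211/2025) = sqrt(7116211)/45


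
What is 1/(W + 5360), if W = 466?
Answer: 1/5826 ≈ 0.00017164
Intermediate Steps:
1/(W + 5360) = 1/(466 + 5360) = 1/5826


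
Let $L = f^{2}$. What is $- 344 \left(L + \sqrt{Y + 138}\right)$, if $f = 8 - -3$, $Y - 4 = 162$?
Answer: $-41624 - 1376 \sqrt{19} \approx -47622.0$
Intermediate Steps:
$Y = 166$ ($Y = 4 + 162 = 166$)
$f = 11$ ($f = 8 + 3 = 11$)
$L = 121$ ($L = 11^{2} = 121$)
$- 344 \left(L + \sqrt{Y + 138}\right) = - 344 \left(121 + \sqrt{166 + 138}\right) = - 344 \left(121 + \sqrt{304}\right) = - 344 \left(121 + 4 \sqrt{19}\right) = -41624 - 1376 \sqrt{19}$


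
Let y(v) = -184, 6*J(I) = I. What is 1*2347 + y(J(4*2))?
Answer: 2163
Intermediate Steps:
J(I) = I/6
1*2347 + y(J(4*2)) = 1*2347 - 184 = 2347 - 184 = 2163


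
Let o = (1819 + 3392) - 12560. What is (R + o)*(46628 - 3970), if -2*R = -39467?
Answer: 528298001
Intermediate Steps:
R = 39467/2 (R = -1/2*(-39467) = 39467/2 ≈ 19734.)
o = -7349 (o = 5211 - 12560 = -7349)
(R + o)*(46628 - 3970) = (39467/2 - 7349)*(46628 - 3970) = (24769/2)*42658 = 528298001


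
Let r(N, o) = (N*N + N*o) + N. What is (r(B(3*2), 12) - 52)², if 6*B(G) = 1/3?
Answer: 275991769/104976 ≈ 2629.1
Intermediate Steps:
B(G) = 1/18 (B(G) = (⅙)/3 = (⅙)*(⅓) = 1/18)
r(N, o) = N + N² + N*o (r(N, o) = (N² + N*o) + N = N + N² + N*o)
(r(B(3*2), 12) - 52)² = ((1 + 1/18 + 12)/18 - 52)² = ((1/18)*(235/18) - 52)² = (235/324 - 52)² = (-16613/324)² = 275991769/104976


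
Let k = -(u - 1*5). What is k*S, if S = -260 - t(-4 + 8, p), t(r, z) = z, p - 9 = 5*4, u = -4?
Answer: -2601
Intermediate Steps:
p = 29 (p = 9 + 5*4 = 9 + 20 = 29)
k = 9 (k = -(-4 - 1*5) = -(-4 - 5) = -1*(-9) = 9)
S = -289 (S = -260 - 1*29 = -260 - 29 = -289)
k*S = 9*(-289) = -2601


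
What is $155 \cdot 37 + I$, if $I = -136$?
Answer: $5599$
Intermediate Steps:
$155 \cdot 37 + I = 155 \cdot 37 - 136 = 5735 - 136 = 5599$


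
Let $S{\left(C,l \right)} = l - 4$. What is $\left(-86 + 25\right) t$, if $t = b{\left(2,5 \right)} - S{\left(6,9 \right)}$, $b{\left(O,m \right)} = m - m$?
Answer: $305$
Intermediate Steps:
$b{\left(O,m \right)} = 0$
$S{\left(C,l \right)} = -4 + l$
$t = -5$ ($t = 0 - \left(-4 + 9\right) = 0 - 5 = -5$)
$\left(-86 + 25\right) t = \left(-86 + 25\right) \left(-5\right) = \left(-61\right) \left(-5\right) = 305$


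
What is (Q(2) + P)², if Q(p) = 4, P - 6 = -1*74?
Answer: 4096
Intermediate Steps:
P = -68 (P = 6 - 1*74 = 6 - 74 = -68)
(Q(2) + P)² = (4 - 68)² = (-64)² = 4096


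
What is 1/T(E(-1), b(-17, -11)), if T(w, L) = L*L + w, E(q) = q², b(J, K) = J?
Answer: 1/290 ≈ 0.0034483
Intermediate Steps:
T(w, L) = w + L² (T(w, L) = L² + w = w + L²)
1/T(E(-1), b(-17, -11)) = 1/((-1)² + (-17)²) = 1/(1 + 289) = 1/290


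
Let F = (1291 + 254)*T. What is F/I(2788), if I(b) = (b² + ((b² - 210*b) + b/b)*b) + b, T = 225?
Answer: 347625/20046428152 ≈ 1.7341e-5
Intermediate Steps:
I(b) = b + b² + b*(1 + b² - 210*b) (I(b) = (b² + ((b² - 210*b) + 1)*b) + b = (b² + (1 + b² - 210*b)*b) + b = (b² + b*(1 + b² - 210*b)) + b = b + b² + b*(1 + b² - 210*b))
F = 347625 (F = (1291 + 254)*225 = 1545*225 = 347625)
F/I(2788) = 347625/((2788*(2 + 2788² - 209*2788))) = 347625/((2788*(2 + 7772944 - 582692))) = 347625/((2788*7190254)) = 347625/20046428152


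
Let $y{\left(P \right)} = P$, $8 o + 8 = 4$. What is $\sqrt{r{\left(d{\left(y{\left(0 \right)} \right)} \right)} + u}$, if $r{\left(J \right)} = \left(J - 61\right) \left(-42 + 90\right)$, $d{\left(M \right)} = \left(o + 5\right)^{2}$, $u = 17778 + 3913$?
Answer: $\sqrt{19735} \approx 140.48$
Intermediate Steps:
$o = - \frac{1}{2}$ ($o = -1 + \frac{1}{8} \cdot 4 = -1 + \frac{1}{2} = - \frac{1}{2} \approx -0.5$)
$u = 21691$
$d{\left(M \right)} = \frac{81}{4}$ ($d{\left(M \right)} = \left(- \frac{1}{2} + 5\right)^{2} = \left(\frac{9}{2}\right)^{2} = \frac{81}{4}$)
$r{\left(J \right)} = -2928 + 48 J$ ($r{\left(J \right)} = \left(-61 + J\right) 48 = -2928 + 48 J$)
$\sqrt{r{\left(d{\left(y{\left(0 \right)} \right)} \right)} + u} = \sqrt{\left(-2928 + 48 \cdot \frac{81}{4}\right) + 21691} = \sqrt{\left(-2928 + 972\right) + 21691} = \sqrt{-1956 + 21691} = \sqrt{19735}$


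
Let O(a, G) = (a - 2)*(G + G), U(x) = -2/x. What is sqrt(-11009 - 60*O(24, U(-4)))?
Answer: I*sqrt(12329) ≈ 111.04*I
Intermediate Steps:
O(a, G) = 2*G*(-2 + a) (O(a, G) = (-2 + a)*(2*G) = 2*G*(-2 + a))
sqrt(-11009 - 60*O(24, U(-4))) = sqrt(-11009 - 120*(-2/(-4))*(-2 + 24)) = sqrt(-11009 - 120*(-2*(-1/4))*22) = sqrt(-11009 - 120*22/2) = sqrt(-11009 - 60*22) = sqrt(-11009 - 1320) = sqrt(-12329) = I*sqrt(12329)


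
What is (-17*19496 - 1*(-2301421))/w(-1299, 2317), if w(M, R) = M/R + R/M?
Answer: -5929239402387/7055890 ≈ -8.4033e+5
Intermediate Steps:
(-17*19496 - 1*(-2301421))/w(-1299, 2317) = (-17*19496 - 1*(-2301421))/(-1299/2317 + 2317/(-1299)) = (-331432 + 2301421)/(-1299*1/2317 + 2317*(-1/1299)) = 1969989/(-1299/2317 - 2317/1299) = 1969989/(-7055890/3009783) = 1969989*(-3009783/7055890) = -5929239402387/7055890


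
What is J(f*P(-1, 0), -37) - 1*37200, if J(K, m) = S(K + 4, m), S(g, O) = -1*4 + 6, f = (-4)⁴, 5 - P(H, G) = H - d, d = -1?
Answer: -37198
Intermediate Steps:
P(H, G) = 4 - H (P(H, G) = 5 - (H - 1*(-1)) = 5 - (H + 1) = 5 - (1 + H) = 5 + (-1 - H) = 4 - H)
f = 256
S(g, O) = 2 (S(g, O) = -4 + 6 = 2)
J(K, m) = 2
J(f*P(-1, 0), -37) - 1*37200 = 2 - 1*37200 = 2 - 37200 = -37198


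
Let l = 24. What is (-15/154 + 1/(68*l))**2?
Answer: 147938569/15791440896 ≈ 0.0093683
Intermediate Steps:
(-15/154 + 1/(68*l))**2 = (-15/154 + 1/(68*24))**2 = (-15*1/154 + (1/68)*(1/24))**2 = (-15/154 + 1/1632)**2 = (-12163/125664)**2 = 147938569/15791440896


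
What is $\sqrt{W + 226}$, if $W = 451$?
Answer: $\sqrt{677} \approx 26.019$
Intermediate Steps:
$\sqrt{W + 226} = \sqrt{451 + 226} = \sqrt{677}$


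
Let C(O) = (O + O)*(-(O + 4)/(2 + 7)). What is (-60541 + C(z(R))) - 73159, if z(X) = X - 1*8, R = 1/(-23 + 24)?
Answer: -401114/3 ≈ -1.3370e+5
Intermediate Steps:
R = 1 (R = 1/1 = 1)
z(X) = -8 + X (z(X) = X - 8 = -8 + X)
C(O) = 2*O*(-4/9 - O/9) (C(O) = (2*O)*(-(4 + O)/9) = (2*O)*(-(4/9 + O/9)) = (2*O)*(-4/9 - O/9) = 2*O*(-4/9 - O/9))
(-60541 + C(z(R))) - 73159 = (-60541 - 2*(-8 + 1)*(4 + (-8 + 1))/9) - 73159 = (-60541 - 2/9*(-7)*(4 - 7)) - 73159 = (-60541 - 2/9*(-7)*(-3)) - 73159 = (-60541 - 14/3) - 73159 = -181637/3 - 73159 = -401114/3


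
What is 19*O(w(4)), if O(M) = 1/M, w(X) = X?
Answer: 19/4 ≈ 4.7500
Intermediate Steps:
19*O(w(4)) = 19/4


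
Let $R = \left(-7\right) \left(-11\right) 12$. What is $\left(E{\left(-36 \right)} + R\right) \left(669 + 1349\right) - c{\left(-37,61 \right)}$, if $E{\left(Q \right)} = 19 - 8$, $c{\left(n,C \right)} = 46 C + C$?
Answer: $1883963$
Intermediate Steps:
$c{\left(n,C \right)} = 47 C$
$R = 924$ ($R = 77 \cdot 12 = 924$)
$E{\left(Q \right)} = 11$
$\left(E{\left(-36 \right)} + R\right) \left(669 + 1349\right) - c{\left(-37,61 \right)} = \left(11 + 924\right) \left(669 + 1349\right) - 47 \cdot 61 = 935 \cdot 2018 - 2867 = 1886830 - 2867 = 1883963$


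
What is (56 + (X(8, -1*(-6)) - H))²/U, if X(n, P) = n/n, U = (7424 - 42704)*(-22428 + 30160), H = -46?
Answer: -10609/272784960 ≈ -3.8891e-5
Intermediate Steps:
U = -272784960 (U = -35280*7732 = -272784960)
X(n, P) = 1
(56 + (X(8, -1*(-6)) - H))²/U = (56 + (1 - 1*(-46)))²/(-272784960) = (56 + (1 + 46))²*(-1/272784960) = (56 + 47)²*(-1/272784960) = 103²*(-1/272784960) = 10609*(-1/272784960) = -10609/272784960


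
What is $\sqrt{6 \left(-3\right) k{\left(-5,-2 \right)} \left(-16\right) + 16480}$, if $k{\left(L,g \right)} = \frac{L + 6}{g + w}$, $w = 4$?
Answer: $4 \sqrt{1039} \approx 128.93$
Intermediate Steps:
$k{\left(L,g \right)} = \frac{6 + L}{4 + g}$ ($k{\left(L,g \right)} = \frac{L + 6}{g + 4} = \frac{6 + L}{4 + g}$)
$\sqrt{6 \left(-3\right) k{\left(-5,-2 \right)} \left(-16\right) + 16480} = \sqrt{6 \left(-3\right) \frac{6 - 5}{4 - 2} \left(-16\right) + 16480} = \sqrt{- 18 \cdot \frac{1}{2} \cdot 1 \left(-16\right) + 16480} = \sqrt{\left(-18\right) \frac{1}{2} \left(-16\right) + 16480} = \sqrt{\left(-9\right) \left(-16\right) + 16480} = \sqrt{144 + 16480} = \sqrt{16624} = 4 \sqrt{1039}$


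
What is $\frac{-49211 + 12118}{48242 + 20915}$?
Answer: $- \frac{37093}{69157} \approx -0.53636$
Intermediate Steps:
$\frac{-49211 + 12118}{48242 + 20915} = - \frac{37093}{69157}$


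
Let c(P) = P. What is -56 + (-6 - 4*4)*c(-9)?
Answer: 142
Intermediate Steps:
-56 + (-6 - 4*4)*c(-9) = -56 + (-6 - 4*4)*(-9) = -56 + (-6 - 16)*(-9) = -56 - 22*(-9) = -56 + 198 = 142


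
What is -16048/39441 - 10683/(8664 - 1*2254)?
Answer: -524215883/252816810 ≈ -2.0735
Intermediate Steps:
-16048/39441 - 10683/(8664 - 1*2254) = -16048*1/39441 - 10683/(8664 - 2254) = -16048/39441 - 10683/6410 = -524215883/252816810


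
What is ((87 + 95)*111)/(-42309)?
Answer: -6734/14103 ≈ -0.47749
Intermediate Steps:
((87 + 95)*111)/(-42309) = (182*111)*(-1/42309) = 20202*(-1/42309) = -6734/14103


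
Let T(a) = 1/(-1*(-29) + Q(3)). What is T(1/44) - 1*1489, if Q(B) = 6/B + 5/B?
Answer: -145919/98 ≈ -1489.0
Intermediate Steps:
Q(B) = 11/B
T(a) = 3/98 (T(a) = 1/(-1*(-29) + 11/3) = 1/(29 + 11*(1/3)) = 1/(29 + 11/3) = 1/(98/3) = 3/98)
T(1/44) - 1*1489 = 3/98 - 1*1489 = 3/98 - 1489 = -145919/98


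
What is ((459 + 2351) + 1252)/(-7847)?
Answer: -4062/7847 ≈ -0.51765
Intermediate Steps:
((459 + 2351) + 1252)/(-7847) = (2810 + 1252)*(-1/7847) = 4062*(-1/7847) = -4062/7847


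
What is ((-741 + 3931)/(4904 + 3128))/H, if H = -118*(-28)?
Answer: 1595/13268864 ≈ 0.00012021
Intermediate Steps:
H = 3304
((-741 + 3931)/(4904 + 3128))/H = ((-741 + 3931)/(4904 + 3128))/3304 = (3190/8032)*(1/3304) = (3190*(1/8032))*(1/3304) = (1595/4016)*(1/3304) = 1595/13268864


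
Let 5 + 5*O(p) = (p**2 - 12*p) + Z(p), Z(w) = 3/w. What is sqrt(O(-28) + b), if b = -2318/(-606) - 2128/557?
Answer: sqrt(31121738269368495)/11813970 ≈ 14.933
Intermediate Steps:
b = 779/168771 (b = -2318*(-1/606) - 2128*1/557 = 1159/303 - 2128/557 = 779/168771 ≈ 0.0046157)
O(p) = -1 - 12*p/5 + p**2/5 + 3/(5*p) (O(p) = -1 + ((p**2 - 12*p) + 3/p)/5 = -1 + (p**2 - 12*p + 3/p)/5 = -1 + (-12*p/5 + p**2/5 + 3/(5*p)) = -1 - 12*p/5 + p**2/5 + 3/(5*p))
sqrt(O(-28) + b) = sqrt((1/5)*(3 - 28*(-5 + (-28)**2 - 12*(-28)))/(-28) + 779/168771) = sqrt((1/5)*(-1/28)*(3 - 28*(-5 + 784 + 336)) + 779/168771) = sqrt((1/5)*(-1/28)*(3 - 28*1115) + 779/168771) = sqrt((1/5)*(-1/28)*(3 - 31220) + 779/168771) = sqrt((1/5)*(-1/28)*(-31217) + 779/168771) = sqrt(31217/140 + 779/168771) = sqrt(5268633367/23627940) = sqrt(31121738269368495)/11813970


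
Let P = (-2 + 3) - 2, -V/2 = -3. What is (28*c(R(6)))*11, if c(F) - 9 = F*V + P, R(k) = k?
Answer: 13552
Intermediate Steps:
V = 6 (V = -2*(-3) = 6)
P = -1 (P = 1 - 2 = -1)
c(F) = 8 + 6*F (c(F) = 9 + (F*6 - 1) = 9 + (6*F - 1) = 9 + (-1 + 6*F) = 8 + 6*F)
(28*c(R(6)))*11 = (28*(8 + 6*6))*11 = (28*(8 + 36))*11 = (28*44)*11 = 1232*11 = 13552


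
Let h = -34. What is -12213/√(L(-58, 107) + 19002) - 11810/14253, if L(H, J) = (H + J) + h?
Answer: -11810/14253 - 4071*√2113/2113 ≈ -89.391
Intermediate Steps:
L(H, J) = -34 + H + J (L(H, J) = (H + J) - 34 = -34 + H + J)
-12213/√(L(-58, 107) + 19002) - 11810/14253 = -12213/√((-34 - 58 + 107) + 19002) - 11810/14253 = -12213/√(15 + 19002) - 11810*1/14253 = -12213*√2113/6339 - 11810/14253 = -4071*√2113/2113 - 11810/14253 = -11810/14253 - 4071*√2113/2113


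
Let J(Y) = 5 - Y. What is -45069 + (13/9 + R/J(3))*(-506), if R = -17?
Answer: -373490/9 ≈ -41499.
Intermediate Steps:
-45069 + (13/9 + R/J(3))*(-506) = -45069 + (13/9 - 17/(5 - 1*3))*(-506) = -45069 + (13*(⅑) - 17/(5 - 3))*(-506) = -45069 + (13/9 - 17/2)*(-506) = -45069 - 127/18*(-506) = -45069 + 32131/9 = -373490/9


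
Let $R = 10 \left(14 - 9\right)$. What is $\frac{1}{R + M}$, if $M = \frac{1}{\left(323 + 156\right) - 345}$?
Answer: $\frac{134}{6701} \approx 0.019997$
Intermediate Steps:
$R = 50$ ($R = 10 \cdot 5 = 50$)
$M = \frac{1}{134}$ ($M = \frac{1}{479 - 345} = \frac{1}{134} \approx 0.0074627$)
$\frac{1}{R + M} = \frac{1}{50 + \frac{1}{134}} = \frac{1}{\frac{6701}{134}} = \frac{134}{6701}$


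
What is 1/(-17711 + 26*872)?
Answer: 1/4961 ≈ 0.00020157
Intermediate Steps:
1/(-17711 + 26*872) = 1/(-17711 + 22672) = 1/4961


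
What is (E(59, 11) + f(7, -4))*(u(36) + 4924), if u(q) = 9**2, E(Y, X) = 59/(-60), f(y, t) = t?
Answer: -299299/12 ≈ -24942.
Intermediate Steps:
E(Y, X) = -59/60 (E(Y, X) = 59*(-1/60) = -59/60)
u(q) = 81
(E(59, 11) + f(7, -4))*(u(36) + 4924) = (-59/60 - 4)*(81 + 4924) = -299/60*5005 = -299299/12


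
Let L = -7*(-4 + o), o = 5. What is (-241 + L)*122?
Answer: -30256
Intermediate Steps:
L = -7 (L = -7*(-4 + 5) = -7*1 = -7)
(-241 + L)*122 = (-241 - 7)*122 = -248*122 = -30256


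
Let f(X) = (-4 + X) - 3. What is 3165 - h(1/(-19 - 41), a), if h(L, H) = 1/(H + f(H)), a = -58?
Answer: 389296/123 ≈ 3165.0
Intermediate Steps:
f(X) = -7 + X
h(L, H) = 1/(-7 + 2*H) (h(L, H) = 1/(H + (-7 + H)) = 1/(-7 + 2*H))
3165 - h(1/(-19 - 41), a) = 3165 - 1/(-7 + 2*(-58)) = 3165 - 1/(-7 - 116) = 3165 - 1/(-123) = 3165 - 1*(-1/123) = 3165 + 1/123 = 389296/123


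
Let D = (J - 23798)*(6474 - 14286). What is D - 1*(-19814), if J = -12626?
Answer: 284564102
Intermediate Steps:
D = 284544288 (D = (-12626 - 23798)*(6474 - 14286) = -36424*(-7812) = 284544288)
D - 1*(-19814) = 284544288 - 1*(-19814) = 284544288 + 19814 = 284564102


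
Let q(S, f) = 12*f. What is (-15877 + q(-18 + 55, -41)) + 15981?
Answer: -388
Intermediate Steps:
(-15877 + q(-18 + 55, -41)) + 15981 = (-15877 + 12*(-41)) + 15981 = (-15877 - 492) + 15981 = -16369 + 15981 = -388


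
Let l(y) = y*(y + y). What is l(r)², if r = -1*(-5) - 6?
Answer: 4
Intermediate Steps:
r = -1 (r = 5 - 6 = -1)
l(y) = 2*y² (l(y) = y*(2*y) = 2*y²)
l(r)² = (2*(-1)²)² = (2*1)² = 2² = 4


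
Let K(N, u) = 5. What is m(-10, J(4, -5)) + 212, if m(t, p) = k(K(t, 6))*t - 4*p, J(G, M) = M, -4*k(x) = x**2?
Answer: 589/2 ≈ 294.50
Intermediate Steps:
k(x) = -x**2/4
m(t, p) = -4*p - 25*t/4 (m(t, p) = (-1/4*5**2)*t - 4*p = (-1/4*25)*t - 4*p = -25*t/4 - 4*p = -4*p - 25*t/4)
m(-10, J(4, -5)) + 212 = (-4*(-5) - 25/4*(-10)) + 212 = (20 + 125/2) + 212 = 165/2 + 212 = 589/2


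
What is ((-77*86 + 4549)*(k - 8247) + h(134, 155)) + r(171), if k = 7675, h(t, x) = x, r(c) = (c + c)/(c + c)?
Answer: 1185912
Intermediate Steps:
r(c) = 1 (r(c) = (2*c)/((2*c)) = (2*c)*(1/(2*c)) = 1)
((-77*86 + 4549)*(k - 8247) + h(134, 155)) + r(171) = ((-77*86 + 4549)*(7675 - 8247) + 155) + 1 = ((-6622 + 4549)*(-572) + 155) + 1 = (-2073*(-572) + 155) + 1 = (1185756 + 155) + 1 = 1185911 + 1 = 1185912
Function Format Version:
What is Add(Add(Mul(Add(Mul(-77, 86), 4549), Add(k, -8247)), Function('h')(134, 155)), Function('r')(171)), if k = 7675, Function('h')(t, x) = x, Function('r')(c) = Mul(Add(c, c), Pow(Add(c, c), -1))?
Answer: 1185912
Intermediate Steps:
Function('r')(c) = 1 (Function('r')(c) = Mul(Mul(2, c), Pow(Mul(2, c), -1)) = Mul(Mul(2, c), Mul(Rational(1, 2), Pow(c, -1))) = 1)
Add(Add(Mul(Add(Mul(-77, 86), 4549), Add(k, -8247)), Function('h')(134, 155)), Function('r')(171)) = Add(Add(Mul(Add(Mul(-77, 86), 4549), Add(7675, -8247)), 155), 1) = Add(Add(Mul(Add(-6622, 4549), -572), 155), 1) = Add(Add(Mul(-2073, -572), 155), 1) = Add(Add(1185756, 155), 1) = Add(1185911, 1) = 1185912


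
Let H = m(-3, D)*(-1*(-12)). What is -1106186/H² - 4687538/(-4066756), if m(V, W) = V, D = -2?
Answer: -561564187921/658814472 ≈ -852.39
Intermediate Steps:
H = -36 (H = -(-3)*(-12) = -3*12 = -36)
-1106186/H² - 4687538/(-4066756) = -1106186/((-36)²) - 4687538/(-4066756) = -1106186/1296 - 4687538*(-1/4066756) = -1106186*1/1296 + 2343769/2033378 = -553093/648 + 2343769/2033378 = -561564187921/658814472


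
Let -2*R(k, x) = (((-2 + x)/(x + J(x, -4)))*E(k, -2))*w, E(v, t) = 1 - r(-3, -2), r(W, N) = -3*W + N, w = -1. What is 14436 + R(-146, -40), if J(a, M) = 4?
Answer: 28865/2 ≈ 14433.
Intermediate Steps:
r(W, N) = N - 3*W
E(v, t) = -6 (E(v, t) = 1 - (-2 - 3*(-3)) = 1 - (-2 + 9) = 1 - 1*7 = 1 - 7 = -6)
R(k, x) = -3*(-2 + x)/(4 + x) (R(k, x) = -((-2 + x)/(x + 4))*(-6)*(-1)/2 = -((-2 + x)/(4 + x))*(-6)*(-1)/2 = -(-6*(-2 + x)/(4 + x))*(-1)/2 = -3*(-2 + x)/(4 + x))
14436 + R(-146, -40) = 14436 + 3*(2 - 1*(-40))/(4 - 40) = 14436 + 3*(2 + 40)/(-36) = 14436 + 3*(-1/36)*42 = 14436 - 7/2 = 28865/2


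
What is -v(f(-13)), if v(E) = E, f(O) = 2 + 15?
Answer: -17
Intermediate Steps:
f(O) = 17
-v(f(-13)) = -1*17 = -17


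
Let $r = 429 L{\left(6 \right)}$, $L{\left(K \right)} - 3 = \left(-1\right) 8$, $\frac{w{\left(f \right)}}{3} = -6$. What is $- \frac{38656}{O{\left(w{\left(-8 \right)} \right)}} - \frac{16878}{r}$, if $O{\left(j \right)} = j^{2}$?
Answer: $- \frac{6454054}{57915} \approx -111.44$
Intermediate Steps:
$w{\left(f \right)} = -18$ ($w{\left(f \right)} = 3 \left(-6\right) = -18$)
$L{\left(K \right)} = -5$ ($L{\left(K \right)} = 3 - 8 = -5$)
$r = -2145$ ($r = 429 \left(-5\right) = -2145$)
$- \frac{38656}{O{\left(w{\left(-8 \right)} \right)}} - \frac{16878}{r} = - \frac{38656}{\left(-18\right)^{2}} - \frac{16878}{-2145} = - \frac{38656}{324} - - \frac{5626}{715} = \left(-38656\right) \frac{1}{324} + \frac{5626}{715} = - \frac{9664}{81} + \frac{5626}{715} = - \frac{6454054}{57915}$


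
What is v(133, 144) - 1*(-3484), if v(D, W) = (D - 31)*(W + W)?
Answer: 32860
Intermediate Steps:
v(D, W) = 2*W*(-31 + D) (v(D, W) = (-31 + D)*(2*W) = 2*W*(-31 + D))
v(133, 144) - 1*(-3484) = 2*144*(-31 + 133) - 1*(-3484) = 2*144*102 + 3484 = 29376 + 3484 = 32860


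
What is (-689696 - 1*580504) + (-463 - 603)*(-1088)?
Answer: -110392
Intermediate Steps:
(-689696 - 1*580504) + (-463 - 603)*(-1088) = (-689696 - 580504) - 1066*(-1088) = -1270200 + 1159808 = -110392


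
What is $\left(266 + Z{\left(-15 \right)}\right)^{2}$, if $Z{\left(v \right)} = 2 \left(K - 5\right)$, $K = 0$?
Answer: $65536$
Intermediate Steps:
$Z{\left(v \right)} = -10$ ($Z{\left(v \right)} = 2 \left(0 - 5\right) = 2 \left(-5\right) = -10$)
$\left(266 + Z{\left(-15 \right)}\right)^{2} = \left(266 - 10\right)^{2} = 256^{2} = 65536$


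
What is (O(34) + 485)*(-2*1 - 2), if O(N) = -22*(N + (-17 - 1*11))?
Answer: -1412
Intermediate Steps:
O(N) = 616 - 22*N (O(N) = -22*(N + (-17 - 11)) = -22*(N - 28) = -22*(-28 + N) = 616 - 22*N)
(O(34) + 485)*(-2*1 - 2) = ((616 - 22*34) + 485)*(-2*1 - 2) = ((616 - 748) + 485)*(-2 - 2) = (-132 + 485)*(-4) = 353*(-4) = -1412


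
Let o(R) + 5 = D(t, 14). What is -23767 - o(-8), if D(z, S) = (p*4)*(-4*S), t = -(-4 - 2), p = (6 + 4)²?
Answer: -1362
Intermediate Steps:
p = 100 (p = 10² = 100)
t = 6 (t = -1*(-6) = 6)
D(z, S) = -1600*S (D(z, S) = (100*4)*(-4*S) = 400*(-4*S) = -1600*S)
o(R) = -22405 (o(R) = -5 - 1600*14 = -5 - 22400 = -22405)
-23767 - o(-8) = -23767 - 1*(-22405) = -23767 + 22405 = -1362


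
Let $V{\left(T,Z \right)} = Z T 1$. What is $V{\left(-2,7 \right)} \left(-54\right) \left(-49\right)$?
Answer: $-37044$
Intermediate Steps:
$V{\left(T,Z \right)} = T Z$ ($V{\left(T,Z \right)} = T Z 1 = T Z$)
$V{\left(-2,7 \right)} \left(-54\right) \left(-49\right) = \left(-2\right) 7 \left(-54\right) \left(-49\right) = \left(-14\right) \left(-54\right) \left(-49\right) = 756 \left(-49\right) = -37044$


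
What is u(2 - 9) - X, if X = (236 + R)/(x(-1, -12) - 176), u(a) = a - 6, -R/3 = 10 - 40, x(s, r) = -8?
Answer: -1033/92 ≈ -11.228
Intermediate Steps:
R = 90 (R = -3*(10 - 40) = -3*(-30) = 90)
u(a) = -6 + a
X = -163/92 (X = (236 + 90)/(-8 - 176) = 326/(-184) = 326*(-1/184) = -163/92 ≈ -1.7717)
u(2 - 9) - X = (-6 + (2 - 9)) - 1*(-163/92) = (-6 - 7) + 163/92 = -13 + 163/92 = -1033/92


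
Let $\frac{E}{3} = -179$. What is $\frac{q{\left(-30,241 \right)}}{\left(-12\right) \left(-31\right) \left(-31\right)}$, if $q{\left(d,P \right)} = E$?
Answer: $\frac{179}{3844} \approx 0.046566$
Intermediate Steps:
$E = -537$ ($E = 3 \left(-179\right) = -537$)
$q{\left(d,P \right)} = -537$
$\frac{q{\left(-30,241 \right)}}{\left(-12\right) \left(-31\right) \left(-31\right)} = - \frac{537}{\left(-12\right) \left(-31\right) \left(-31\right)} = - \frac{537}{372 \left(-31\right)} = - \frac{537}{-11532} = \left(-537\right) \left(- \frac{1}{11532}\right) = \frac{179}{3844}$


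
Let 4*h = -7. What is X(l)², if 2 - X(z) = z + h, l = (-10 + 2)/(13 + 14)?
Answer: 190969/11664 ≈ 16.372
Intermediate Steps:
h = -7/4 (h = (¼)*(-7) = -7/4 ≈ -1.7500)
l = -8/27 ≈ -0.29630
X(z) = 15/4 - z (X(z) = 2 - (z - 7/4) = 2 - (-7/4 + z) = 2 + (7/4 - z) = 15/4 - z)
X(l)² = (15/4 - 1*(-8/27))² = (15/4 + 8/27)² = (437/108)² = 190969/11664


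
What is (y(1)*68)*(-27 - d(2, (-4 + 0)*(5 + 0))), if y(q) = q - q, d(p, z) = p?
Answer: 0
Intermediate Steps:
y(q) = 0
(y(1)*68)*(-27 - d(2, (-4 + 0)*(5 + 0))) = (0*68)*(-27 - 1*2) = 0*(-27 - 2) = 0*(-29) = 0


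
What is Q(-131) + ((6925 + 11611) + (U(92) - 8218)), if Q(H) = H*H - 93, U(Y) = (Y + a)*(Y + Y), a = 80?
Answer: 59034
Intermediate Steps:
U(Y) = 2*Y*(80 + Y) (U(Y) = (Y + 80)*(Y + Y) = (80 + Y)*(2*Y) = 2*Y*(80 + Y))
Q(H) = -93 + H² (Q(H) = H² - 93 = -93 + H²)
Q(-131) + ((6925 + 11611) + (U(92) - 8218)) = (-93 + (-131)²) + ((6925 + 11611) + (2*92*(80 + 92) - 8218)) = (-93 + 17161) + (18536 + (2*92*172 - 8218)) = 17068 + (18536 + (31648 - 8218)) = 17068 + (18536 + 23430) = 17068 + 41966 = 59034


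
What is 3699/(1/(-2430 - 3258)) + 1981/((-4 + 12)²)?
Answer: -1346552387/64 ≈ -2.1040e+7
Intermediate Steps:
3699/(1/(-2430 - 3258)) + 1981/((-4 + 12)²) = 3699/(1/(-5688)) + 1981/(8²) = 3699/(-1/5688) + 1981/64 = 3699*(-5688) + 1981*(1/64) = -21039912 + 1981/64 = -1346552387/64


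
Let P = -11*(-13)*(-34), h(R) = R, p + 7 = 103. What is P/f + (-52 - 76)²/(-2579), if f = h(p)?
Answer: -7055981/123792 ≈ -56.999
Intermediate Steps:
p = 96 (p = -7 + 103 = 96)
f = 96
P = -4862 (P = 143*(-34) = -4862)
P/f + (-52 - 76)²/(-2579) = -4862/96 + (-52 - 76)²/(-2579) = -4862*1/96 + (-128)²*(-1/2579) = -2431/48 + 16384*(-1/2579) = -2431/48 - 16384/2579 = -7055981/123792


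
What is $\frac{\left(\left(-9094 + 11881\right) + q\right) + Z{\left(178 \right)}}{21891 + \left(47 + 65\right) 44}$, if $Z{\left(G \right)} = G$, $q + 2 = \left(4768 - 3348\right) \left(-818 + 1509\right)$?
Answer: $\frac{984183}{26819} \approx 36.697$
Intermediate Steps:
$q = 981218$ ($q = -2 + \left(4768 - 3348\right) \left(-818 + 1509\right) = -2 + 1420 \cdot 691 = -2 + 981220 = 981218$)
$\frac{\left(\left(-9094 + 11881\right) + q\right) + Z{\left(178 \right)}}{21891 + \left(47 + 65\right) 44} = \frac{\left(\left(-9094 + 11881\right) + 981218\right) + 178}{21891 + \left(47 + 65\right) 44} = \frac{\left(2787 + 981218\right) + 178}{21891 + 112 \cdot 44} = \frac{984005 + 178}{21891 + 4928} = \frac{984183}{26819}$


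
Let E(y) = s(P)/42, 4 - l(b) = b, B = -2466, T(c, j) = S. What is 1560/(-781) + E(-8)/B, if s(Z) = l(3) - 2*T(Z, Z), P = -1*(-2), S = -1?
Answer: -53858221/26963244 ≈ -1.9975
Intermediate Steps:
T(c, j) = -1
l(b) = 4 - b
P = 2
s(Z) = 3 (s(Z) = (4 - 1*3) - 2*(-1) = (4 - 3) + 2 = 1 + 2 = 3)
E(y) = 1/14 (E(y) = 3/42 = 3*(1/42) = 1/14)
1560/(-781) + E(-8)/B = 1560/(-781) + (1/14)/(-2466) = 1560*(-1/781) + (1/14)*(-1/2466) = -1560/781 - 1/34524 = -53858221/26963244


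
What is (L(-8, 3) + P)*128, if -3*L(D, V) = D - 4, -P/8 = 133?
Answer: -135680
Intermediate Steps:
P = -1064 (P = -8*133 = -1064)
L(D, V) = 4/3 - D/3 (L(D, V) = -(D - 4)/3 = -(-4 + D)/3 = 4/3 - D/3)
(L(-8, 3) + P)*128 = ((4/3 - ⅓*(-8)) - 1064)*128 = ((4/3 + 8/3) - 1064)*128 = (4 - 1064)*128 = -1060*128 = -135680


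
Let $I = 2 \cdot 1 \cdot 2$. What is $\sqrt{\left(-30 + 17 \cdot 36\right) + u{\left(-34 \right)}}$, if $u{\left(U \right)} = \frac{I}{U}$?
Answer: $\frac{2 \sqrt{42041}}{17} \approx 24.122$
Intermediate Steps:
$I = 4$ ($I = 2 \cdot 2 = 4$)
$u{\left(U \right)} = \frac{4}{U}$
$\sqrt{\left(-30 + 17 \cdot 36\right) + u{\left(-34 \right)}} = \sqrt{\left(-30 + 17 \cdot 36\right) + \frac{4}{-34}} = \sqrt{\left(-30 + 612\right) + 4 \left(- \frac{1}{34}\right)} = \sqrt{582 - \frac{2}{17}} = \sqrt{\frac{9892}{17}} = \frac{2 \sqrt{42041}}{17}$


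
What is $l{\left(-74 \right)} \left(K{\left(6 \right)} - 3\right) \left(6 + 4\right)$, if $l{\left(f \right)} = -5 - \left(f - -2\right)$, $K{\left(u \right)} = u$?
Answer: $2010$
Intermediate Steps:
$l{\left(f \right)} = -7 - f$ ($l{\left(f \right)} = -5 - \left(f + 2\right) = -5 - \left(2 + f\right) = -7 - f$)
$l{\left(-74 \right)} \left(K{\left(6 \right)} - 3\right) \left(6 + 4\right) = \left(-7 - -74\right) \left(6 - 3\right) \left(6 + 4\right) = \left(-7 + 74\right) 3 \cdot 10 = 67 \cdot 30 = 2010$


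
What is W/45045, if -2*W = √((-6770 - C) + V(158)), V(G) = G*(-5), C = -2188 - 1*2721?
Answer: -I*√2651/90090 ≈ -0.00057152*I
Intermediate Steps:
C = -4909 (C = -2188 - 2721 = -4909)
V(G) = -5*G
W = -I*√2651/2 (W = -√((-6770 - 1*(-4909)) - 5*158)/2 = -√((-6770 + 4909) - 790)/2 = -√(-1861 - 790)/2 = -I*√2651/2 ≈ -25.744*I)
W/45045 = -I*√2651/2/45045 = -I*√2651/2*(1/45045) = -I*√2651/90090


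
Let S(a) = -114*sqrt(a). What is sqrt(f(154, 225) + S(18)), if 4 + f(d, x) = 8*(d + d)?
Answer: sqrt(2460 - 342*sqrt(2)) ≈ 44.456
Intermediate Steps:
f(d, x) = -4 + 16*d (f(d, x) = -4 + 8*(d + d) = -4 + 8*(2*d) = -4 + 16*d)
sqrt(f(154, 225) + S(18)) = sqrt((-4 + 16*154) - 342*sqrt(2)) = sqrt((-4 + 2464) - 342*sqrt(2)) = sqrt(2460 - 342*sqrt(2))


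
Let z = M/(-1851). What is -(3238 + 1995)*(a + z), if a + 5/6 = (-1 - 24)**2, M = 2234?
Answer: -12068328901/3702 ≈ -3.2599e+6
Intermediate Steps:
z = -2234/1851 (z = 2234/(-1851) = 2234*(-1/1851) = -2234/1851 ≈ -1.2069)
a = 3745/6 (a = -5/6 + (-1 - 24)**2 = -5/6 + (-25)**2 = -5/6 + 625 = 3745/6 ≈ 624.17)
-(3238 + 1995)*(a + z) = -(3238 + 1995)*(3745/6 - 2234/1851) = -5233*2306197/3702 = -1*12068328901/3702 = -12068328901/3702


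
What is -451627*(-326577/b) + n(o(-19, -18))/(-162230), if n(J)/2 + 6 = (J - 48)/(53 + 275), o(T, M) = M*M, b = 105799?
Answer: 981026000841916947/703714642570 ≈ 1.3941e+6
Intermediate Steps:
o(T, M) = M**2
n(J) = -504/41 + J/164 (n(J) = -12 + 2*((J - 48)/(53 + 275)) = -12 + 2*((-48 + J)/328) = -12 + 2*((-48 + J)*(1/328)) = -12 + 2*(-6/41 + J/328) = -12 + (-12/41 + J/164) = -504/41 + J/164)
-451627*(-326577/b) + n(o(-19, -18))/(-162230) = -451627/(105799/(-326577)) + (-504/41 + (1/164)*(-18)**2)/(-162230) = -451627/(105799*(-1/326577)) + (-504/41 + (1/164)*324)*(-1/162230) = -451627/(-105799/326577) + (-504/41 + 81/41)*(-1/162230) = -451627*(-326577/105799) - 423/41*(-1/162230) = 147490990779/105799 + 423/6651430 = 981026000841916947/703714642570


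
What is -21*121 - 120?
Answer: -2661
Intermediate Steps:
-21*121 - 120 = -2541 - 120 = -2661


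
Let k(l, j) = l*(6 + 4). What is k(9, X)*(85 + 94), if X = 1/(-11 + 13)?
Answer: 16110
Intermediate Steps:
X = 1/2 ≈ 0.50000
k(l, j) = 10*l (k(l, j) = l*10 = 10*l)
k(9, X)*(85 + 94) = (10*9)*(85 + 94) = 90*179 = 16110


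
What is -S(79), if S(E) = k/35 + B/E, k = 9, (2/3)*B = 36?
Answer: -2601/2765 ≈ -0.94069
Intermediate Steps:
B = 54 (B = (3/2)*36 = 54)
S(E) = 9/35 + 54/E
-S(79) = -(9/35 + 54/79) = -1*2601/2765 = -2601/2765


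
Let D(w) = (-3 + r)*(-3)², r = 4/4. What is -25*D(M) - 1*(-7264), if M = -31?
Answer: 7714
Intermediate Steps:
r = 1 (r = 4*(¼) = 1)
D(w) = -18 (D(w) = (-3 + 1)*(-3)² = -2*9 = -18)
-25*D(M) - 1*(-7264) = -25*(-18) - 1*(-7264) = 450 + 7264 = 7714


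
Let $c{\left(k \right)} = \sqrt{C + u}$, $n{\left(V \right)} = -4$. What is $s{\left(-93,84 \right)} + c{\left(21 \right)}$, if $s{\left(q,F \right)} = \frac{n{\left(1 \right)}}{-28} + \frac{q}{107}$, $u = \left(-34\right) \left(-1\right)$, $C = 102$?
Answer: $- \frac{544}{749} + 2 \sqrt{34} \approx 10.936$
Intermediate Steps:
$u = 34$
$s{\left(q,F \right)} = \frac{1}{7} + \frac{q}{107}$ ($s{\left(q,F \right)} = - \frac{4}{-28} + \frac{q}{107} = \left(-4\right) \left(- \frac{1}{28}\right) + q \frac{1}{107} = \frac{1}{7} + \frac{q}{107}$)
$c{\left(k \right)} = 2 \sqrt{34}$ ($c{\left(k \right)} = \sqrt{102 + 34} = \sqrt{136} = 2 \sqrt{34}$)
$s{\left(-93,84 \right)} + c{\left(21 \right)} = \left(\frac{1}{7} + \frac{1}{107} \left(-93\right)\right) + 2 \sqrt{34} = \left(\frac{1}{7} - \frac{93}{107}\right) + 2 \sqrt{34} = - \frac{544}{749} + 2 \sqrt{34}$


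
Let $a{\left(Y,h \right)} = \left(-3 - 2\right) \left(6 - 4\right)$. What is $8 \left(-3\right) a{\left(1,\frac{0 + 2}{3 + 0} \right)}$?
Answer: $240$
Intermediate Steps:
$a{\left(Y,h \right)} = -10$ ($a{\left(Y,h \right)} = \left(-5\right) 2 = -10$)
$8 \left(-3\right) a{\left(1,\frac{0 + 2}{3 + 0} \right)} = 8 \left(-3\right) \left(-10\right) = \left(-24\right) \left(-10\right) = 240$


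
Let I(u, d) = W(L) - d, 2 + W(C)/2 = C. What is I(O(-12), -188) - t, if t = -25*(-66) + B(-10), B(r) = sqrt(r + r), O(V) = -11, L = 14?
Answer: -1438 - 2*I*sqrt(5) ≈ -1438.0 - 4.4721*I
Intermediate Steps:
W(C) = -4 + 2*C
B(r) = sqrt(2)*sqrt(r) (B(r) = sqrt(2*r) = sqrt(2)*sqrt(r))
t = 1650 + 2*I*sqrt(5) (t = -25*(-66) + sqrt(2)*sqrt(-10) = 1650 + sqrt(2)*(I*sqrt(10)) = 1650 + 2*I*sqrt(5) ≈ 1650.0 + 4.4721*I)
I(u, d) = 24 - d (I(u, d) = (-4 + 2*14) - d = (-4 + 28) - d = 24 - d)
I(O(-12), -188) - t = (24 - 1*(-188)) - (1650 + 2*I*sqrt(5)) = (24 + 188) + (-1650 - 2*I*sqrt(5)) = 212 + (-1650 - 2*I*sqrt(5)) = -1438 - 2*I*sqrt(5)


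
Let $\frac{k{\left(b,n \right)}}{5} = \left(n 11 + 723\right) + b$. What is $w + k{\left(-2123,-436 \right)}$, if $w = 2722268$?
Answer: $2691288$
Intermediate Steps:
$k{\left(b,n \right)} = 3615 + 5 b + 55 n$ ($k{\left(b,n \right)} = 5 \left(\left(n 11 + 723\right) + b\right) = 5 \left(\left(11 n + 723\right) + b\right) = 5 \left(\left(723 + 11 n\right) + b\right) = 5 \left(723 + b + 11 n\right) = 3615 + 5 b + 55 n$)
$w + k{\left(-2123,-436 \right)} = 2722268 + \left(3615 + 5 \left(-2123\right) + 55 \left(-436\right)\right) = 2722268 - 30980 = 2691288$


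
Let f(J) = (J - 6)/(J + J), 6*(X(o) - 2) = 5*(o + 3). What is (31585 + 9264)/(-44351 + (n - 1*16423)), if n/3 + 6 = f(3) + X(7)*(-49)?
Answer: -81698/124625 ≈ -0.65555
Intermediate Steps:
X(o) = 9/2 + 5*o/6 (X(o) = 2 + (5*(o + 3))/6 = 2 + (5*(3 + o))/6 = 2 + (15 + 5*o)/6 = 2 + (5/2 + 5*o/6) = 9/2 + 5*o/6)
f(J) = (-6 + J)/(2*J) (f(J) = (-6 + J)/((2*J)) = (-6 + J)*(1/(2*J)) = (-6 + J)/(2*J))
n = -3077/2 (n = -18 + 3*((½)*(-6 + 3)/3 + (9/2 + (⅚)*7)*(-49)) = -18 + 3*((½)*(⅓)*(-3) + (9/2 + 35/6)*(-49)) = -18 + 3*(-½ + (31/3)*(-49)) = -18 + 3*(-½ - 1519/3) = -18 + 3*(-3041/6) = -18 - 3041/2 = -3077/2 ≈ -1538.5)
(31585 + 9264)/(-44351 + (n - 1*16423)) = (31585 + 9264)/(-44351 + (-3077/2 - 1*16423)) = 40849/(-44351 + (-3077/2 - 16423)) = 40849/(-44351 - 35923/2) = 40849/(-124625/2) = 40849*(-2/124625) = -81698/124625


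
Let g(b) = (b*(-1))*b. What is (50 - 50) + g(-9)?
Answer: -81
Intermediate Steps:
g(b) = -b**2 (g(b) = (-b)*b = -b**2)
(50 - 50) + g(-9) = (50 - 50) - 1*(-9)**2 = 0 - 1*81 = 0 - 81 = -81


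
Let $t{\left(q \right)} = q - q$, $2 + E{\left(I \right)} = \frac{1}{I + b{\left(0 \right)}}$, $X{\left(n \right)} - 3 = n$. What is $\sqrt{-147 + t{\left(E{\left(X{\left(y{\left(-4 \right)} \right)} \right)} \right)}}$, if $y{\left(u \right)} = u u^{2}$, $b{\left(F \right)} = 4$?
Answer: $7 i \sqrt{3} \approx 12.124 i$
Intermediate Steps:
$y{\left(u \right)} = u^{3}$
$X{\left(n \right)} = 3 + n$
$E{\left(I \right)} = -2 + \frac{1}{4 + I}$ ($E{\left(I \right)} = -2 + \frac{1}{I + 4} = -2 + \frac{1}{4 + I}$)
$t{\left(q \right)} = 0$
$\sqrt{-147 + t{\left(E{\left(X{\left(y{\left(-4 \right)} \right)} \right)} \right)}} = \sqrt{-147 + 0} = \sqrt{-147} = 7 i \sqrt{3}$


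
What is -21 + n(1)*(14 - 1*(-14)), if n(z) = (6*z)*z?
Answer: 147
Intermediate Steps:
n(z) = 6*z**2
-21 + n(1)*(14 - 1*(-14)) = -21 + (6*1**2)*(14 - 1*(-14)) = -21 + (6*1)*(14 + 14) = -21 + 6*28 = -21 + 168 = 147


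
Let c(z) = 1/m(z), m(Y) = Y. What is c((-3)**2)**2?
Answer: 1/81 ≈ 0.012346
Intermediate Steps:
c(z) = 1/z
c((-3)**2)**2 = (1/((-3)**2))**2 = (1/9)**2 = 1/81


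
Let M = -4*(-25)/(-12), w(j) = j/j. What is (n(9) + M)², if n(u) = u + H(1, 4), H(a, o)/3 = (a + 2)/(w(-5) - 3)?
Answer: 529/36 ≈ 14.694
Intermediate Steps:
w(j) = 1
H(a, o) = -3 - 3*a/2 (H(a, o) = 3*((a + 2)/(1 - 3)) = 3*((2 + a)/(-2)) = 3*((2 + a)*(-½)) = 3*(-1 - a/2) = -3 - 3*a/2)
n(u) = -9/2 + u (n(u) = u + (-3 - 3/2*1) = u + (-3 - 3/2) = u - 9/2 = -9/2 + u)
M = -25/3 (M = 100*(-1/12) = -25/3 ≈ -8.3333)
(n(9) + M)² = ((-9/2 + 9) - 25/3)² = (9/2 - 25/3)² = (-23/6)² = 529/36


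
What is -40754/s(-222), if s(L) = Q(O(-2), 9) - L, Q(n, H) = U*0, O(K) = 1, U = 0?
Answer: -20377/111 ≈ -183.58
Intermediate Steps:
Q(n, H) = 0 (Q(n, H) = 0*0 = 0)
s(L) = -L (s(L) = 0 - L = -L)
-40754/s(-222) = -40754/((-1*(-222))) = -40754/222 = -40754*1/222 = -20377/111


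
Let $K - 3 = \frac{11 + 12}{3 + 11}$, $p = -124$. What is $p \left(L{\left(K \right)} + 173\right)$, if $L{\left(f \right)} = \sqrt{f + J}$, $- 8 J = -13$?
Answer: $-21452 - \frac{93 \sqrt{546}}{7} \approx -21762.0$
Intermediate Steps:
$J = \frac{13}{8}$ ($J = \left(- \frac{1}{8}\right) \left(-13\right) = \frac{13}{8} \approx 1.625$)
$K = \frac{65}{14}$ ($K = 3 + \frac{11 + 12}{3 + 11} = 3 + \frac{23}{14} = \frac{65}{14} \approx 4.6429$)
$L{\left(f \right)} = \sqrt{\frac{13}{8} + f}$ ($L{\left(f \right)} = \sqrt{f + \frac{13}{8}} = \sqrt{\frac{13}{8} + f}$)
$p \left(L{\left(K \right)} + 173\right) = - 124 \left(\frac{\sqrt{26 + 16 \cdot \frac{65}{14}}}{4} + 173\right) = - 124 \left(\frac{\sqrt{26 + \frac{520}{7}}}{4} + 173\right) = - 124 \left(\frac{\sqrt{\frac{702}{7}}}{4} + 173\right) = - 124 \left(\frac{\frac{3}{7} \sqrt{546}}{4} + 173\right) = - 124 \left(\frac{3 \sqrt{546}}{28} + 173\right) = - 124 \left(173 + \frac{3 \sqrt{546}}{28}\right) = -21452 - \frac{93 \sqrt{546}}{7}$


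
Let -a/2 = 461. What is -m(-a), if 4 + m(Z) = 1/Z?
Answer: 3687/922 ≈ 3.9989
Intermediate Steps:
a = -922 (a = -2*461 = -922)
m(Z) = -4 + 1/Z
-m(-a) = -(-4 + 1/(-1*(-922))) = -(-4 + 1/922) = -1*(-3687/922) = 3687/922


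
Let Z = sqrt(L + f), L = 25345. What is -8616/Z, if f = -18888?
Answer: -8616*sqrt(6457)/6457 ≈ -107.22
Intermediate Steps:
Z = sqrt(6457) (Z = sqrt(25345 - 18888) = sqrt(6457) ≈ 80.355)
-8616/Z = -8616*sqrt(6457)/6457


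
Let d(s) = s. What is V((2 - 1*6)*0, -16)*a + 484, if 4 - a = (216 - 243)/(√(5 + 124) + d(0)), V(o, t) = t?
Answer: 420 - 144*√129/43 ≈ 381.96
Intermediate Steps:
a = 4 + 9*√129/43 (a = 4 - (216 - 243)/(√(5 + 124) + 0) = 4 - (-27)/(√129 + 0) = 4 - (-27)/(√129) = 4 - (-27)*√129/129 = 4 - (-9)*√129/43 = 4 + 9*√129/43 ≈ 6.3772)
V((2 - 1*6)*0, -16)*a + 484 = -16*(4 + 9*√129/43) + 484 = (-64 - 144*√129/43) + 484 = 420 - 144*√129/43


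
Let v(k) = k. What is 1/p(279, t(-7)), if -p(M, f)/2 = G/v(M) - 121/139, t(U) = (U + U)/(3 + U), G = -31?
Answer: 1251/2456 ≈ 0.50937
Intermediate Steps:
t(U) = 2*U/(3 + U) (t(U) = (2*U)/(3 + U) = 2*U/(3 + U))
p(M, f) = 242/139 + 62/M (p(M, f) = -2*(-31/M - 121/139) = -2*(-121/139 - 31/M) = 242/139 + 62/M)
1/p(279, t(-7)) = 1/(242/139 + 62/279) = 1/(242/139 + 62*(1/279)) = 1/(242/139 + 2/9) = 1/(2456/1251) = 1251/2456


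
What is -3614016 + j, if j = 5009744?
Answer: 1395728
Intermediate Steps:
-3614016 + j = -3614016 + 5009744 = 1395728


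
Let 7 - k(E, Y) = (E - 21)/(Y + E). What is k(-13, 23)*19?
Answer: 988/5 ≈ 197.60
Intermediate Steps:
k(E, Y) = 7 - (-21 + E)/(E + Y) (k(E, Y) = 7 - (E - 21)/(Y + E) = 7 - (-21 + E)/(E + Y))
k(-13, 23)*19 = ((21 + 6*(-13) + 7*23)/(-13 + 23))*19 = ((21 - 78 + 161)/10)*19 = ((1/10)*104)*19 = (52/5)*19 = 988/5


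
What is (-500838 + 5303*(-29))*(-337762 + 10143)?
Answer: 214467587875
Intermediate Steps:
(-500838 + 5303*(-29))*(-337762 + 10143) = (-500838 - 153787)*(-327619) = -654625*(-327619) = 214467587875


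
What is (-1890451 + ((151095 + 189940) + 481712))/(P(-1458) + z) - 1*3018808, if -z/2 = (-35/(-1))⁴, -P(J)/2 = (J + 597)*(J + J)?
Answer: -12109347015356/4011301 ≈ -3.0188e+6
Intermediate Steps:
P(J) = -4*J*(597 + J) (P(J) = -2*(J + 597)*(J + J) = -2*(597 + J)*2*J = -4*J*(597 + J))
z = -3001250 (z = -2*(-35/(-1))⁴ = -2*(-35*(-1))⁴ = -2*35⁴ = -2*1500625 = -3001250)
(-1890451 + ((151095 + 189940) + 481712))/(P(-1458) + z) - 1*3018808 = (-1890451 + ((151095 + 189940) + 481712))/(-4*(-1458)*(597 - 1458) - 3001250) - 1*3018808 = (-1890451 + (341035 + 481712))/(-4*(-1458)*(-861) - 3001250) - 3018808 = (-1890451 + 822747)/(-5021352 - 3001250) - 3018808 = -1067704/(-8022602) - 3018808 = -1067704*(-1/8022602) - 3018808 = 533852/4011301 - 3018808 = -12109347015356/4011301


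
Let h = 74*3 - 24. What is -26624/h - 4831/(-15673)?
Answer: -208160707/1551627 ≈ -134.16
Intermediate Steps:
h = 198 (h = 222 - 24 = 198)
-26624/h - 4831/(-15673) = -26624/198 - 4831/(-15673) = -26624*1/198 - 4831*(-1/15673) = -13312/99 + 4831/15673 = -208160707/1551627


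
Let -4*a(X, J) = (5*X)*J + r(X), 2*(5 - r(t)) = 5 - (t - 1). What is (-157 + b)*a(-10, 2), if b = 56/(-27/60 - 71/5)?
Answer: -4853463/1172 ≈ -4141.2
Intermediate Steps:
r(t) = 2 + t/2 (r(t) = 5 - (5 - (t - 1))/2 = 5 - (5 - (-1 + t))/2 = 5 - (5 + (1 - t))/2 = 5 - (6 - t)/2 = 5 + (-3 + t/2) = 2 + t/2)
b = -1120/293 (b = 56/(-27*1/60 - 71*⅕) = 56/(-9/20 - 71/5) = 56/(-293/20) = 56*(-20/293) = -1120/293 ≈ -3.8225)
a(X, J) = -½ - X/8 - 5*J*X/4 (a(X, J) = -((5*X)*J + (2 + X/2))/4 = -(5*J*X + (2 + X/2))/4 = -(2 + X/2 + 5*J*X)/4 = -½ - X/8 - 5*J*X/4)
(-157 + b)*a(-10, 2) = (-157 - 1120/293)*(-½ - ⅛*(-10) - 5/4*2*(-10)) = -47121*(-½ + 5/4 + 25)/293 = -47121/293*103/4 = -4853463/1172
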